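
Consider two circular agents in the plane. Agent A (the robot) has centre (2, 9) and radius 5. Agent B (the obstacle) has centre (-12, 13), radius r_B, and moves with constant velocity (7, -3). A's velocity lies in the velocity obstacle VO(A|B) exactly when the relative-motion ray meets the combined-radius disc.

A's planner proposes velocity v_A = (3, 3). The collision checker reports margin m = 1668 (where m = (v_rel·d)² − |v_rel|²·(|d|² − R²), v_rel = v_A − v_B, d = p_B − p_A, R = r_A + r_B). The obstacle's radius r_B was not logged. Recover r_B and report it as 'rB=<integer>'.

m = 1668
d = (-14, 4);  v_rel = (-4, 6),  |v_rel|² = 52
v_rel×d = (-4)·(4) − (6)·(-14) = 68
since m = R²·52 − 68²:  R² = (4624 + 1668) / 52 = 121
R = √121 = 11  ⇒  r_B = 11 − 5 = 6

rB=6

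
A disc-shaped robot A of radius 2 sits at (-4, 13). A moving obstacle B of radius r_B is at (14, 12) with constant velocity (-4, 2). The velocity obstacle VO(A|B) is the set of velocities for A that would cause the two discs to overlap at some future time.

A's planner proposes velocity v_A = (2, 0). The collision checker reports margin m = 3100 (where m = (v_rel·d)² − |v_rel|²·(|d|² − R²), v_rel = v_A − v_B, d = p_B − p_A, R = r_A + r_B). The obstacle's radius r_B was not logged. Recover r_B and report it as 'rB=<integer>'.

m = 3100
d = (18, -1);  v_rel = (6, -2),  |v_rel|² = 40
v_rel×d = (6)·(-1) − (-2)·(18) = 30
since m = R²·40 − 30²:  R² = (900 + 3100) / 40 = 100
R = √100 = 10  ⇒  r_B = 10 − 2 = 8

rB=8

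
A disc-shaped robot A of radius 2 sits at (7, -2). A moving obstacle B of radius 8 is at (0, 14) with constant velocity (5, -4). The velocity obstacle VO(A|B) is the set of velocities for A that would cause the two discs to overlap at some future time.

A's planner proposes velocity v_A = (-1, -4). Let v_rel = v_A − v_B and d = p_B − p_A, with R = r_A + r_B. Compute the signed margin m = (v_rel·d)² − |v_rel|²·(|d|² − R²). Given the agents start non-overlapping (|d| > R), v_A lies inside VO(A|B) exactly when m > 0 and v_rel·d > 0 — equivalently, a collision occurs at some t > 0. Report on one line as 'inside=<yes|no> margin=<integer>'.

d = (-7, 16),  |d|² = 305;  R = 2+8 = 10,  c = 305−10² = 205
v_rel = (-6, 0),  |v_rel|² = 36;  v_rel·d = (-6)·(-7) + (0)·(16) = 42
36·t² − 84·t + 205 = 0  ⇒  m = 42² − 36·205 = -5616
m = -5616 < 0,  v_rel·d = 42 > 0  ⇒  outside

inside=no margin=-5616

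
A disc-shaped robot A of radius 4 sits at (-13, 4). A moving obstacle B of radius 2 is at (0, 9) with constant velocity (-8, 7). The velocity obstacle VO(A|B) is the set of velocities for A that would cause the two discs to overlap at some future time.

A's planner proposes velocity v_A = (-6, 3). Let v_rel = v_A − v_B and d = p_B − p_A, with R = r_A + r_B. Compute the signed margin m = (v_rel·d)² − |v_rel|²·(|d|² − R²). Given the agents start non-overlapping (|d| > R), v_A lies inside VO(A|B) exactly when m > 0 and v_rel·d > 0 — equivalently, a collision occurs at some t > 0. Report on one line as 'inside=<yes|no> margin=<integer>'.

d = (13, 5),  |d|² = 194;  R = 4+2 = 6,  c = 194−6² = 158
v_rel = (2, -4),  |v_rel|² = 20;  v_rel·d = (2)·(13) + (-4)·(5) = 6
20·t² − 12·t + 158 = 0  ⇒  m = 6² − 20·158 = -3124
m = -3124 < 0,  v_rel·d = 6 > 0  ⇒  outside

inside=no margin=-3124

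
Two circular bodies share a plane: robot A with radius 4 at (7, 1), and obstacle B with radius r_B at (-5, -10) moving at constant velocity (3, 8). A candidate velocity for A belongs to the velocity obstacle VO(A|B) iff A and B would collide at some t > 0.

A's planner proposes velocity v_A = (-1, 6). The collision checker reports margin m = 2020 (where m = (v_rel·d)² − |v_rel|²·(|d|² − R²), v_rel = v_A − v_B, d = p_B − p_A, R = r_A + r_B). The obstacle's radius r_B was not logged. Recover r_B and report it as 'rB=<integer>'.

m = 2020
d = (-12, -11);  v_rel = (-4, -2),  |v_rel|² = 20
v_rel×d = (-4)·(-11) − (-2)·(-12) = 20
since m = R²·20 − 20²:  R² = (400 + 2020) / 20 = 121
R = √121 = 11  ⇒  r_B = 11 − 4 = 7

rB=7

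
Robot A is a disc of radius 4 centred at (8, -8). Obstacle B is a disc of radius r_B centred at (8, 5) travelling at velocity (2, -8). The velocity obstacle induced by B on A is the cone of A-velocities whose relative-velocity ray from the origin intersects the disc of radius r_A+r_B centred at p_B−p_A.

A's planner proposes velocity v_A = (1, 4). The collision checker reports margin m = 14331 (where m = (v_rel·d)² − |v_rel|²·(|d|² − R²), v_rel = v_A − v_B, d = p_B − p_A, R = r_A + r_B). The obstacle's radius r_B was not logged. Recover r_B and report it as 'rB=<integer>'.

m = 14331
d = (0, 13);  v_rel = (-1, 12),  |v_rel|² = 145
v_rel×d = (-1)·(13) − (12)·(0) = -13
since m = R²·145 − (-13)²:  R² = (169 + 14331) / 145 = 100
R = √100 = 10  ⇒  r_B = 10 − 4 = 6

rB=6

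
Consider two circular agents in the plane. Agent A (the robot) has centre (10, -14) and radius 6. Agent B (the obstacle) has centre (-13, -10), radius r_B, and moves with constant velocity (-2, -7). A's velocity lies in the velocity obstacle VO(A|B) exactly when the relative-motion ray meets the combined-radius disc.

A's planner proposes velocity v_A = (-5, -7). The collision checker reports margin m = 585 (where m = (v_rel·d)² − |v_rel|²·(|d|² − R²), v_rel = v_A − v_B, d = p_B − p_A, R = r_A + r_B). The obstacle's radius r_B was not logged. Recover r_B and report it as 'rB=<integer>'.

m = 585
d = (-23, 4);  v_rel = (-3, 0),  |v_rel|² = 9
v_rel×d = (-3)·(4) − (0)·(-23) = -12
since m = R²·9 − (-12)²:  R² = (144 + 585) / 9 = 81
R = √81 = 9  ⇒  r_B = 9 − 6 = 3

rB=3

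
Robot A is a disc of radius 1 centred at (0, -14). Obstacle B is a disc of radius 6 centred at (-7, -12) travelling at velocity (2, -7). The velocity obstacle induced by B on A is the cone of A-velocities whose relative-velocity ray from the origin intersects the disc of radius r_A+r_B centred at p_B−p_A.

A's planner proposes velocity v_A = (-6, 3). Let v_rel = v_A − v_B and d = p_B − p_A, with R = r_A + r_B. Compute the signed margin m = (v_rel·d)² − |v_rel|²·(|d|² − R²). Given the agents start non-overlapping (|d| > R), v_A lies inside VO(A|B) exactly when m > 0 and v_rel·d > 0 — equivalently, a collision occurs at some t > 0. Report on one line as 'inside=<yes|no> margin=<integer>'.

d = (-7, 2),  |d|² = 53;  R = 1+6 = 7,  c = 53−7² = 4
v_rel = (-8, 10),  |v_rel|² = 164;  v_rel·d = (-8)·(-7) + (10)·(2) = 76
164·t² − 152·t + 4 = 0  ⇒  m = 76² − 164·4 = 5120
m = 5120 > 0,  v_rel·d = 76 > 0  ⇒  inside

inside=yes margin=5120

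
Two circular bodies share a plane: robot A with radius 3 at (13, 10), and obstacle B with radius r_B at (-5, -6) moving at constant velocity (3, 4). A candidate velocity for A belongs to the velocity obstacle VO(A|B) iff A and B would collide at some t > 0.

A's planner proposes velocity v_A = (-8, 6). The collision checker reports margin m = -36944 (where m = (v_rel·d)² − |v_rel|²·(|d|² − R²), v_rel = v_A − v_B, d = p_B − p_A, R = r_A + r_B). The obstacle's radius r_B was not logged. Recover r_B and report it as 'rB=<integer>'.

m = -36944
d = (-18, -16);  v_rel = (-11, 2),  |v_rel|² = 125
v_rel×d = (-11)·(-16) − (2)·(-18) = 212
since m = R²·125 − 212²:  R² = (44944 + -36944) / 125 = 64
R = √64 = 8  ⇒  r_B = 8 − 3 = 5

rB=5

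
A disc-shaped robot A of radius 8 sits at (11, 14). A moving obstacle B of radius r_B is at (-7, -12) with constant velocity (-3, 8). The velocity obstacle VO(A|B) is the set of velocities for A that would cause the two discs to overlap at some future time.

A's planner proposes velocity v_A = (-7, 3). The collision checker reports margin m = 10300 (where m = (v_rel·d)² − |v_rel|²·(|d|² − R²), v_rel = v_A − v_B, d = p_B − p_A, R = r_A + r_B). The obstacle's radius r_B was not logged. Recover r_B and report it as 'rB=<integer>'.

m = 10300
d = (-18, -26);  v_rel = (-4, -5),  |v_rel|² = 41
v_rel×d = (-4)·(-26) − (-5)·(-18) = 14
since m = R²·41 − 14²:  R² = (196 + 10300) / 41 = 256
R = √256 = 16  ⇒  r_B = 16 − 8 = 8

rB=8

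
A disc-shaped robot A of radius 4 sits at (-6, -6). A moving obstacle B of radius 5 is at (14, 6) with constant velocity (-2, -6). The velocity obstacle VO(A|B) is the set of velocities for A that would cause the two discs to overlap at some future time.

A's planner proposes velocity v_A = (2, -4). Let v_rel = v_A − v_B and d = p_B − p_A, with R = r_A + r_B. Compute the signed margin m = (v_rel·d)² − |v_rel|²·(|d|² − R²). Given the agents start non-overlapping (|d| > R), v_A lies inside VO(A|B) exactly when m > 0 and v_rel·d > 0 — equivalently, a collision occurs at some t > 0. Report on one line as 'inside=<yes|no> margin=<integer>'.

d = (20, 12),  |d|² = 544;  R = 4+5 = 9,  c = 544−9² = 463
v_rel = (4, 2),  |v_rel|² = 20;  v_rel·d = (4)·(20) + (2)·(12) = 104
20·t² − 208·t + 463 = 0  ⇒  m = 104² − 20·463 = 1556
m = 1556 > 0,  v_rel·d = 104 > 0  ⇒  inside

inside=yes margin=1556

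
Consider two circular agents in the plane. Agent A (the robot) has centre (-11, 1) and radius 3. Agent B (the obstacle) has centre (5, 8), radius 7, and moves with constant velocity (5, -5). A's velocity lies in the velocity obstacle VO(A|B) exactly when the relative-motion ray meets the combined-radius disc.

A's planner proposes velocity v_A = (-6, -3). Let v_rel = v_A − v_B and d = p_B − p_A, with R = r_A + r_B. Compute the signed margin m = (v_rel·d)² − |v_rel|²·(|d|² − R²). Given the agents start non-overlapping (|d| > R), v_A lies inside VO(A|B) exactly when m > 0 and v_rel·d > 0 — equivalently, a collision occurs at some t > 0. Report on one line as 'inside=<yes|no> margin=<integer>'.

d = (16, 7),  |d|² = 305;  R = 3+7 = 10,  c = 305−10² = 205
v_rel = (-11, 2),  |v_rel|² = 125;  v_rel·d = (-11)·(16) + (2)·(7) = -162
125·t² + 324·t + 205 = 0  ⇒  m = (-162)² − 125·205 = 619
m = 619 > 0,  v_rel·d = -162 < 0  ⇒  outside

inside=no margin=619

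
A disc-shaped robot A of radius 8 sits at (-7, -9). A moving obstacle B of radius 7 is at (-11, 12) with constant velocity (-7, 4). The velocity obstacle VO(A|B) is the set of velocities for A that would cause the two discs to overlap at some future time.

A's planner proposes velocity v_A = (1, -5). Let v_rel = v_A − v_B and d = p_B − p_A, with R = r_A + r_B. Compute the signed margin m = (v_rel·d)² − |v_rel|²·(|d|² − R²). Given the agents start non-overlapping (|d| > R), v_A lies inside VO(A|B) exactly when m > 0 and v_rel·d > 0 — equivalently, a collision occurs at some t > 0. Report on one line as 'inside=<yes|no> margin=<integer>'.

d = (-4, 21),  |d|² = 457;  R = 8+7 = 15,  c = 457−15² = 232
v_rel = (8, -9),  |v_rel|² = 145;  v_rel·d = (8)·(-4) + (-9)·(21) = -221
145·t² + 442·t + 232 = 0  ⇒  m = (-221)² − 145·232 = 15201
m = 15201 > 0,  v_rel·d = -221 < 0  ⇒  outside

inside=no margin=15201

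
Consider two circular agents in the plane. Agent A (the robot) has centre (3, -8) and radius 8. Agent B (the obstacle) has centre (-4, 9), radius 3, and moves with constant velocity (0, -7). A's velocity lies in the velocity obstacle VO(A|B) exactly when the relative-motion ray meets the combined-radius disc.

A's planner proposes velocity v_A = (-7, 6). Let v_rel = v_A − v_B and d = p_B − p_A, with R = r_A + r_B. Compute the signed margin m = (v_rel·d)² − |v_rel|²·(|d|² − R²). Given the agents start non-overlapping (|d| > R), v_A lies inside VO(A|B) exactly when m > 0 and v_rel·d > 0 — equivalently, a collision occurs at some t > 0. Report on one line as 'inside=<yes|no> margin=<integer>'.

d = (-7, 17),  |d|² = 338;  R = 8+3 = 11,  c = 338−11² = 217
v_rel = (-7, 13),  |v_rel|² = 218;  v_rel·d = (-7)·(-7) + (13)·(17) = 270
218·t² − 540·t + 217 = 0  ⇒  m = 270² − 218·217 = 25594
m = 25594 > 0,  v_rel·d = 270 > 0  ⇒  inside

inside=yes margin=25594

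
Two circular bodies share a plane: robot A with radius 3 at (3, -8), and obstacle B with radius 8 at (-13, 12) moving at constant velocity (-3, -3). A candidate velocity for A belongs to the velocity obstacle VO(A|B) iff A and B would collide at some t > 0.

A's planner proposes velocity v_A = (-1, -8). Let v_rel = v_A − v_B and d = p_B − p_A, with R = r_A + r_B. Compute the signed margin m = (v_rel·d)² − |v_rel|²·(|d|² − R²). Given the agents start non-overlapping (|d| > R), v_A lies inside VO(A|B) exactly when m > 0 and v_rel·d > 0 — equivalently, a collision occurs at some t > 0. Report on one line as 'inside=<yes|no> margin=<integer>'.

d = (-16, 20),  |d|² = 656;  R = 3+8 = 11,  c = 656−11² = 535
v_rel = (2, -5),  |v_rel|² = 29;  v_rel·d = (2)·(-16) + (-5)·(20) = -132
29·t² + 264·t + 535 = 0  ⇒  m = (-132)² − 29·535 = 1909
m = 1909 > 0,  v_rel·d = -132 < 0  ⇒  outside

inside=no margin=1909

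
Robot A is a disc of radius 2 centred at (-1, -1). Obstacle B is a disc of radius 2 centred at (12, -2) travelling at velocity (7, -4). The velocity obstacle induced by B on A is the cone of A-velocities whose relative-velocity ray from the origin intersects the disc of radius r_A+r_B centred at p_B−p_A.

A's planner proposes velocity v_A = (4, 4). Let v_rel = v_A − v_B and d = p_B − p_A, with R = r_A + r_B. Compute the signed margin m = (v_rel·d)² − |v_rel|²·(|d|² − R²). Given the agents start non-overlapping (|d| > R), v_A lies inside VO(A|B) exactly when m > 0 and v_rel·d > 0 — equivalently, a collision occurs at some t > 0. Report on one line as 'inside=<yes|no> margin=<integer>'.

d = (13, -1),  |d|² = 170;  R = 2+2 = 4,  c = 170−4² = 154
v_rel = (-3, 8),  |v_rel|² = 73;  v_rel·d = (-3)·(13) + (8)·(-1) = -47
73·t² + 94·t + 154 = 0  ⇒  m = (-47)² − 73·154 = -9033
m = -9033 < 0,  v_rel·d = -47 < 0  ⇒  outside

inside=no margin=-9033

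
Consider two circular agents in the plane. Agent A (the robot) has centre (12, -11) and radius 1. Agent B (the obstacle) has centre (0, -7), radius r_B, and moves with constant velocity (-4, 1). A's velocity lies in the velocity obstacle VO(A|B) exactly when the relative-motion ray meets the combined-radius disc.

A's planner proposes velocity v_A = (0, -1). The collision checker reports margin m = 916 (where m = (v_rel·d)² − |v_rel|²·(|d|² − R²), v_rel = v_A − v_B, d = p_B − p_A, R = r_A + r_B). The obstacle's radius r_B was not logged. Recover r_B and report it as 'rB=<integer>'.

m = 916
d = (-12, 4);  v_rel = (4, -2),  |v_rel|² = 20
v_rel×d = (4)·(4) − (-2)·(-12) = -8
since m = R²·20 − (-8)²:  R² = (64 + 916) / 20 = 49
R = √49 = 7  ⇒  r_B = 7 − 1 = 6

rB=6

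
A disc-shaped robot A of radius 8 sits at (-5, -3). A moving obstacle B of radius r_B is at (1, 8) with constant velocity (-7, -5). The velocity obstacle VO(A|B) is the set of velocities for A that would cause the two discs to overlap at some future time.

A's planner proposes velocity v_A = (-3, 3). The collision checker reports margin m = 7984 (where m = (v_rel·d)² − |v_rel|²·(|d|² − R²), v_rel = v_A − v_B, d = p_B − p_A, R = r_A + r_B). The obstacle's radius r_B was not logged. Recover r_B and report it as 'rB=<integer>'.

m = 7984
d = (6, 11);  v_rel = (4, 8),  |v_rel|² = 80
v_rel×d = (4)·(11) − (8)·(6) = -4
since m = R²·80 − (-4)²:  R² = (16 + 7984) / 80 = 100
R = √100 = 10  ⇒  r_B = 10 − 8 = 2

rB=2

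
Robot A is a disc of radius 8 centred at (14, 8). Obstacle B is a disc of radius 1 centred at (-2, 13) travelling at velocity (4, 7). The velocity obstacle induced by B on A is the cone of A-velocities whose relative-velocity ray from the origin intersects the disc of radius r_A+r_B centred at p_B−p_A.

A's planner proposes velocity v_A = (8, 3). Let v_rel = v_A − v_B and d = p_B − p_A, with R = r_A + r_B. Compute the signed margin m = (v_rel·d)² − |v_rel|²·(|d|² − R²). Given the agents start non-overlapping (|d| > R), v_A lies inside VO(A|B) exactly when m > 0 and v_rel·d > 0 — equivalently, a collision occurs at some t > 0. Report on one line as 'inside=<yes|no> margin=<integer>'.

d = (-16, 5),  |d|² = 281;  R = 8+1 = 9,  c = 281−9² = 200
v_rel = (4, -4),  |v_rel|² = 32;  v_rel·d = (4)·(-16) + (-4)·(5) = -84
32·t² + 168·t + 200 = 0  ⇒  m = (-84)² − 32·200 = 656
m = 656 > 0,  v_rel·d = -84 < 0  ⇒  outside

inside=no margin=656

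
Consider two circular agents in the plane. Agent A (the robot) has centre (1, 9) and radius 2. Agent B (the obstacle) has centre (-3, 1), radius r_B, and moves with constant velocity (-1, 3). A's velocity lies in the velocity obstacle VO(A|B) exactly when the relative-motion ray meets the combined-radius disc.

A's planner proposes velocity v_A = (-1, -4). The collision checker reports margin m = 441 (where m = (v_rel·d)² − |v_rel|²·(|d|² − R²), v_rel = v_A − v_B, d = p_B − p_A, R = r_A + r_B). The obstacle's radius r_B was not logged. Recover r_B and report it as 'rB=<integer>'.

m = 441
d = (-4, -8);  v_rel = (0, -7),  |v_rel|² = 49
v_rel×d = (0)·(-8) − (-7)·(-4) = -28
since m = R²·49 − (-28)²:  R² = (784 + 441) / 49 = 25
R = √25 = 5  ⇒  r_B = 5 − 2 = 3

rB=3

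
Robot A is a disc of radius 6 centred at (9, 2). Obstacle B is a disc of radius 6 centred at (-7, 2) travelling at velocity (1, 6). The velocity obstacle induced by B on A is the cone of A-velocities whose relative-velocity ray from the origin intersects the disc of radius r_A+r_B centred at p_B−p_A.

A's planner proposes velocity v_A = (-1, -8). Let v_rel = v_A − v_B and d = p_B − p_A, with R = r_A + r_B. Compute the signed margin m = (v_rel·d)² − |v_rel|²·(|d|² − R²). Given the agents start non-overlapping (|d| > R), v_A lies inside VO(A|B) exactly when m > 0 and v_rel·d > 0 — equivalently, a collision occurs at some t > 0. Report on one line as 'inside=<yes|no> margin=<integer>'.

d = (-16, 0),  |d|² = 256;  R = 6+6 = 12,  c = 256−12² = 112
v_rel = (-2, -14),  |v_rel|² = 200;  v_rel·d = (-2)·(-16) + (-14)·(0) = 32
200·t² − 64·t + 112 = 0  ⇒  m = 32² − 200·112 = -21376
m = -21376 < 0,  v_rel·d = 32 > 0  ⇒  outside

inside=no margin=-21376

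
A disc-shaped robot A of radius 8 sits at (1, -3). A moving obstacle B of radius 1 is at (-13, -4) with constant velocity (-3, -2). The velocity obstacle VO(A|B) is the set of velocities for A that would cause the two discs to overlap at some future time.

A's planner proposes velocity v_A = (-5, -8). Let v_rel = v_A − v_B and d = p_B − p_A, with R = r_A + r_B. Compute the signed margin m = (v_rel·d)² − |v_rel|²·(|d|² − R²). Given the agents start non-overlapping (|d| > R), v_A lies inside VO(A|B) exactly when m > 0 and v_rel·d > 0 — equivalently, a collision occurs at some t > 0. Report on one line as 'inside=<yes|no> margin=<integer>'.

d = (-14, -1),  |d|² = 197;  R = 8+1 = 9,  c = 197−9² = 116
v_rel = (-2, -6),  |v_rel|² = 40;  v_rel·d = (-2)·(-14) + (-6)·(-1) = 34
40·t² − 68·t + 116 = 0  ⇒  m = 34² − 40·116 = -3484
m = -3484 < 0,  v_rel·d = 34 > 0  ⇒  outside

inside=no margin=-3484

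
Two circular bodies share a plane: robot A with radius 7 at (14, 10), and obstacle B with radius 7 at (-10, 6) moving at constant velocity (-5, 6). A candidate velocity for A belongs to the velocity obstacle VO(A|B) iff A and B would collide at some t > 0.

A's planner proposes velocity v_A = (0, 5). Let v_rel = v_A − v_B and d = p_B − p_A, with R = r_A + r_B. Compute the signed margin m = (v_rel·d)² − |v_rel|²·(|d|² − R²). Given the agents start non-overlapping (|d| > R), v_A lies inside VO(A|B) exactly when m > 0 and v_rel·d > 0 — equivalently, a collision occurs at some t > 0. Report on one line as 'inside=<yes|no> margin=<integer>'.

d = (-24, -4),  |d|² = 592;  R = 7+7 = 14,  c = 592−14² = 396
v_rel = (5, -1),  |v_rel|² = 26;  v_rel·d = (5)·(-24) + (-1)·(-4) = -116
26·t² + 232·t + 396 = 0  ⇒  m = (-116)² − 26·396 = 3160
m = 3160 > 0,  v_rel·d = -116 < 0  ⇒  outside

inside=no margin=3160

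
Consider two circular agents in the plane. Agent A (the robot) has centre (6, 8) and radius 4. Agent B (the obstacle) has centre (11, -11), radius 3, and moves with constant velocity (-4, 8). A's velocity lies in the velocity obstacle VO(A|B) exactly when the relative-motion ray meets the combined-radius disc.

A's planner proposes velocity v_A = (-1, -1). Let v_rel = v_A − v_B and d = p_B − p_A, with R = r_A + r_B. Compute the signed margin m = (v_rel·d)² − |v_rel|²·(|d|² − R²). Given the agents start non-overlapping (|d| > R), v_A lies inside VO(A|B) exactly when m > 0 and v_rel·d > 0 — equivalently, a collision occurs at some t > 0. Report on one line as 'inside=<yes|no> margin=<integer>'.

d = (5, -19),  |d|² = 386;  R = 4+3 = 7,  c = 386−7² = 337
v_rel = (3, -9),  |v_rel|² = 90;  v_rel·d = (3)·(5) + (-9)·(-19) = 186
90·t² − 372·t + 337 = 0  ⇒  m = 186² − 90·337 = 4266
m = 4266 > 0,  v_rel·d = 186 > 0  ⇒  inside

inside=yes margin=4266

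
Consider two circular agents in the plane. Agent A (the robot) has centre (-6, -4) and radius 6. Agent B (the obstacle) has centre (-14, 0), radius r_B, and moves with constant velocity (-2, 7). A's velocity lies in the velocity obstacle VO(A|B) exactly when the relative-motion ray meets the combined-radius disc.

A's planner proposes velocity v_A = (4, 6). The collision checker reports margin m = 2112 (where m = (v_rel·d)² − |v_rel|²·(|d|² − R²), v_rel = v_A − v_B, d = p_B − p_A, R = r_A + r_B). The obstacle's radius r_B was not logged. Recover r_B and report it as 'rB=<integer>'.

m = 2112
d = (-8, 4);  v_rel = (6, -1),  |v_rel|² = 37
v_rel×d = (6)·(4) − (-1)·(-8) = 16
since m = R²·37 − 16²:  R² = (256 + 2112) / 37 = 64
R = √64 = 8  ⇒  r_B = 8 − 6 = 2

rB=2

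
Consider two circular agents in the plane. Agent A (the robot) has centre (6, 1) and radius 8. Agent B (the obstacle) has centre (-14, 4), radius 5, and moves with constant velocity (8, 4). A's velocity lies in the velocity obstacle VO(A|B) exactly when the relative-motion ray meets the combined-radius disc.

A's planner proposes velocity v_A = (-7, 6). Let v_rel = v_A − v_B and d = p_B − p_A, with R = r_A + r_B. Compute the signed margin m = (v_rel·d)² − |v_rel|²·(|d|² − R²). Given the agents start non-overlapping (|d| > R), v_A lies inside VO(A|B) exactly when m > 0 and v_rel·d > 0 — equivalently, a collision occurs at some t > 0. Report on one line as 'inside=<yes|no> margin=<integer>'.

d = (-20, 3),  |d|² = 409;  R = 8+5 = 13,  c = 409−13² = 240
v_rel = (-15, 2),  |v_rel|² = 229;  v_rel·d = (-15)·(-20) + (2)·(3) = 306
229·t² − 612·t + 240 = 0  ⇒  m = 306² − 229·240 = 38676
m = 38676 > 0,  v_rel·d = 306 > 0  ⇒  inside

inside=yes margin=38676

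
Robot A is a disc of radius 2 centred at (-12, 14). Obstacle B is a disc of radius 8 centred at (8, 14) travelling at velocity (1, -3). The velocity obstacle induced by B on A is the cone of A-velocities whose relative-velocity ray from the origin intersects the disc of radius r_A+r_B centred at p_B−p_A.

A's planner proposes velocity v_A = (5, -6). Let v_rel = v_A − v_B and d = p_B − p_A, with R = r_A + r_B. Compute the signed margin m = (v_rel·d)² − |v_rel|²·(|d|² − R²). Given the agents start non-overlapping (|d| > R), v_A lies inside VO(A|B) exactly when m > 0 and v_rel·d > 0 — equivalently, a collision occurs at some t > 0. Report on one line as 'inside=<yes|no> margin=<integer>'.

d = (20, 0),  |d|² = 400;  R = 2+8 = 10,  c = 400−10² = 300
v_rel = (4, -3),  |v_rel|² = 25;  v_rel·d = (4)·(20) + (-3)·(0) = 80
25·t² − 160·t + 300 = 0  ⇒  m = 80² − 25·300 = -1100
m = -1100 < 0,  v_rel·d = 80 > 0  ⇒  outside

inside=no margin=-1100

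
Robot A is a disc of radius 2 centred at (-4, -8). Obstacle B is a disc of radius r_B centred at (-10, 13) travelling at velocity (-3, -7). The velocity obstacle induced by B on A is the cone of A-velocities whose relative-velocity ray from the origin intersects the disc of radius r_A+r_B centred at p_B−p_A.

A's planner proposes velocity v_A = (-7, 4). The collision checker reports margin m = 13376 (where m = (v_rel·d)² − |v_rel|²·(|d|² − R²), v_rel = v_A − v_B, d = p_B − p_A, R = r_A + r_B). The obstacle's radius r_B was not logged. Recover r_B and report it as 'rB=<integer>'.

m = 13376
d = (-6, 21);  v_rel = (-4, 11),  |v_rel|² = 137
v_rel×d = (-4)·(21) − (11)·(-6) = -18
since m = R²·137 − (-18)²:  R² = (324 + 13376) / 137 = 100
R = √100 = 10  ⇒  r_B = 10 − 2 = 8

rB=8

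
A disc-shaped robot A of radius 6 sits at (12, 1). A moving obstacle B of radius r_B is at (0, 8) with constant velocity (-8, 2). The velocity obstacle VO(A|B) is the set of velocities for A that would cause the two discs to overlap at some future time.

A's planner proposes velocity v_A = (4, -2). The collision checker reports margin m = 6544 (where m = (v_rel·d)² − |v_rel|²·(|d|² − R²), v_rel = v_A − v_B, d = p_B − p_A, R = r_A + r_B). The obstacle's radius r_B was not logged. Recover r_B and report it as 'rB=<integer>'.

m = 6544
d = (-12, 7);  v_rel = (12, -4),  |v_rel|² = 160
v_rel×d = (12)·(7) − (-4)·(-12) = 36
since m = R²·160 − 36²:  R² = (1296 + 6544) / 160 = 49
R = √49 = 7  ⇒  r_B = 7 − 6 = 1

rB=1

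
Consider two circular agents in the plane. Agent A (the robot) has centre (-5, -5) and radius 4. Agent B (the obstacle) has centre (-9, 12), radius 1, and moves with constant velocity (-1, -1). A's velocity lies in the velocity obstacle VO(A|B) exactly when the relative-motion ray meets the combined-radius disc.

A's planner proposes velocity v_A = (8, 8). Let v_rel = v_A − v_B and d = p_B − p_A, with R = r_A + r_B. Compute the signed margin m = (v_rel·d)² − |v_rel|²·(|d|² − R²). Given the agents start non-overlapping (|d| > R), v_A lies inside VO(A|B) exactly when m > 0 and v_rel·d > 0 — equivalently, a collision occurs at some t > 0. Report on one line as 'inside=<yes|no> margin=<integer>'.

d = (-4, 17),  |d|² = 305;  R = 4+1 = 5,  c = 305−5² = 280
v_rel = (9, 9),  |v_rel|² = 162;  v_rel·d = (9)·(-4) + (9)·(17) = 117
162·t² − 234·t + 280 = 0  ⇒  m = 117² − 162·280 = -31671
m = -31671 < 0,  v_rel·d = 117 > 0  ⇒  outside

inside=no margin=-31671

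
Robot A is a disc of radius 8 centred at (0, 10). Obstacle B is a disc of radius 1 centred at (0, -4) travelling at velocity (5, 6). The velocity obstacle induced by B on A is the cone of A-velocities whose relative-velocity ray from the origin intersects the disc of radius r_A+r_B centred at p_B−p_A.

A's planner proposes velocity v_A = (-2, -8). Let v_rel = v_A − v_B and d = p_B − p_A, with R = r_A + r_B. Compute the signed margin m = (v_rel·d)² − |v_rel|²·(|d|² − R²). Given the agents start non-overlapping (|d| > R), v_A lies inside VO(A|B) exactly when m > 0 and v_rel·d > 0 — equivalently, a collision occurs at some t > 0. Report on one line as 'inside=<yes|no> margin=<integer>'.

d = (0, -14),  |d|² = 196;  R = 8+1 = 9,  c = 196−9² = 115
v_rel = (-7, -14),  |v_rel|² = 245;  v_rel·d = (-7)·(0) + (-14)·(-14) = 196
245·t² − 392·t + 115 = 0  ⇒  m = 196² − 245·115 = 10241
m = 10241 > 0,  v_rel·d = 196 > 0  ⇒  inside

inside=yes margin=10241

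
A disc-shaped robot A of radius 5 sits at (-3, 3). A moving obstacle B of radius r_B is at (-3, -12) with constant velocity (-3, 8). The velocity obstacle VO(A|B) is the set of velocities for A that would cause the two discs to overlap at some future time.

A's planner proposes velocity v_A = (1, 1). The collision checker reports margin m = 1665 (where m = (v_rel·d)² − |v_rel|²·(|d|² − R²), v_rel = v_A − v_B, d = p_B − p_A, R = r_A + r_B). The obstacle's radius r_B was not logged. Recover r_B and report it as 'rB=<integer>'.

m = 1665
d = (0, -15);  v_rel = (4, -7),  |v_rel|² = 65
v_rel×d = (4)·(-15) − (-7)·(0) = -60
since m = R²·65 − (-60)²:  R² = (3600 + 1665) / 65 = 81
R = √81 = 9  ⇒  r_B = 9 − 5 = 4

rB=4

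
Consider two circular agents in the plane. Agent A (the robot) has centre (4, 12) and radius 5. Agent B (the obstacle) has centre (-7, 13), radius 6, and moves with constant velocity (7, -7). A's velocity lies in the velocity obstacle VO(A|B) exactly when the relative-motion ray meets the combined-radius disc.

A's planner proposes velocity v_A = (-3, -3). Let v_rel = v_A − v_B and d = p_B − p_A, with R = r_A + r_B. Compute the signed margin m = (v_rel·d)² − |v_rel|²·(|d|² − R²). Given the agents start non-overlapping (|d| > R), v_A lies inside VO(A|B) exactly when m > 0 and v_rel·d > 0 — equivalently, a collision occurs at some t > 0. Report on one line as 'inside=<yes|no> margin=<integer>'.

d = (-11, 1),  |d|² = 122;  R = 5+6 = 11,  c = 122−11² = 1
v_rel = (-10, 4),  |v_rel|² = 116;  v_rel·d = (-10)·(-11) + (4)·(1) = 114
116·t² − 228·t + 1 = 0  ⇒  m = 114² − 116·1 = 12880
m = 12880 > 0,  v_rel·d = 114 > 0  ⇒  inside

inside=yes margin=12880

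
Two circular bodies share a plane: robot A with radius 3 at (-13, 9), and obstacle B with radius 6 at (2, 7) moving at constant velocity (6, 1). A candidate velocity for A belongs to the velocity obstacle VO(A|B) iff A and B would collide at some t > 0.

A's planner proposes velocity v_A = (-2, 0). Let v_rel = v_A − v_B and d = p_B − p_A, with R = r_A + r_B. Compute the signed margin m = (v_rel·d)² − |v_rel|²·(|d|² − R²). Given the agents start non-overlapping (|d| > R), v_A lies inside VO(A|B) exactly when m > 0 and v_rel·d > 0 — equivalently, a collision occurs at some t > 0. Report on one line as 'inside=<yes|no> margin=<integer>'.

d = (15, -2),  |d|² = 229;  R = 3+6 = 9,  c = 229−9² = 148
v_rel = (-8, -1),  |v_rel|² = 65;  v_rel·d = (-8)·(15) + (-1)·(-2) = -118
65·t² + 236·t + 148 = 0  ⇒  m = (-118)² − 65·148 = 4304
m = 4304 > 0,  v_rel·d = -118 < 0  ⇒  outside

inside=no margin=4304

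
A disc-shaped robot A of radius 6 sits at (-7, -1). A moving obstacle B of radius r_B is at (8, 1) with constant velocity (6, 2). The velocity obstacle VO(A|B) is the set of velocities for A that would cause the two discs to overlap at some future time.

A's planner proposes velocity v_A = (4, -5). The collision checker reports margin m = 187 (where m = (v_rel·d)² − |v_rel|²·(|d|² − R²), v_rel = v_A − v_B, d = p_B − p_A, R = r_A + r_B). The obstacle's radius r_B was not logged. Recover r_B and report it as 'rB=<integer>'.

m = 187
d = (15, 2);  v_rel = (-2, -7),  |v_rel|² = 53
v_rel×d = (-2)·(2) − (-7)·(15) = 101
since m = R²·53 − 101²:  R² = (10201 + 187) / 53 = 196
R = √196 = 14  ⇒  r_B = 14 − 6 = 8

rB=8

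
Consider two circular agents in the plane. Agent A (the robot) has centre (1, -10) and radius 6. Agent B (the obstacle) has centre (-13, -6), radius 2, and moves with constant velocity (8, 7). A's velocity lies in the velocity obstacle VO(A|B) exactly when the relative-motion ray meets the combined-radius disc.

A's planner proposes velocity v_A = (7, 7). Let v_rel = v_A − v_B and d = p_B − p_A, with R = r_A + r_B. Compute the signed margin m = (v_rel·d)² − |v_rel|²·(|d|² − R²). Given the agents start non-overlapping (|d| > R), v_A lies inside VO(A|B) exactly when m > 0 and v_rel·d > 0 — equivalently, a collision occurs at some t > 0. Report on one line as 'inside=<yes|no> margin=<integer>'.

d = (-14, 4),  |d|² = 212;  R = 6+2 = 8,  c = 212−8² = 148
v_rel = (-1, 0),  |v_rel|² = 1;  v_rel·d = (-1)·(-14) + (0)·(4) = 14
1·t² − 28·t + 148 = 0  ⇒  m = 14² − 1·148 = 48
m = 48 > 0,  v_rel·d = 14 > 0  ⇒  inside

inside=yes margin=48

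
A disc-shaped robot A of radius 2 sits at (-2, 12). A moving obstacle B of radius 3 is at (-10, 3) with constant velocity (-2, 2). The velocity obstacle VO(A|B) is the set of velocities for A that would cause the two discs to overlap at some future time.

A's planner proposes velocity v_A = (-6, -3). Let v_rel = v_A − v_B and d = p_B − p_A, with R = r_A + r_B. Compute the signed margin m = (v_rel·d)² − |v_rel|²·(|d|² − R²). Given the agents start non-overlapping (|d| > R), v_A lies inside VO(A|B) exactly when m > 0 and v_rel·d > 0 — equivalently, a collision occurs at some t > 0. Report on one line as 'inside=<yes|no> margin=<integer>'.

d = (-8, -9),  |d|² = 145;  R = 2+3 = 5,  c = 145−5² = 120
v_rel = (-4, -5),  |v_rel|² = 41;  v_rel·d = (-4)·(-8) + (-5)·(-9) = 77
41·t² − 154·t + 120 = 0  ⇒  m = 77² − 41·120 = 1009
m = 1009 > 0,  v_rel·d = 77 > 0  ⇒  inside

inside=yes margin=1009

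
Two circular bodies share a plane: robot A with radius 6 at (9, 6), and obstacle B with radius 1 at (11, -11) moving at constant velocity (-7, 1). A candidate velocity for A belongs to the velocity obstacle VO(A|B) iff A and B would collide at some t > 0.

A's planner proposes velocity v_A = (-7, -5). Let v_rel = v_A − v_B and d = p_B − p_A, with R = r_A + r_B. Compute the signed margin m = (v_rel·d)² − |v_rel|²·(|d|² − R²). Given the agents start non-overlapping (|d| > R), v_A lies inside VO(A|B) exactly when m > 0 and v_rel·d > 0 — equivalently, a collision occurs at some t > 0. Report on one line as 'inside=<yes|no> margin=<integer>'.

d = (2, -17),  |d|² = 293;  R = 6+1 = 7,  c = 293−7² = 244
v_rel = (0, -6),  |v_rel|² = 36;  v_rel·d = (0)·(2) + (-6)·(-17) = 102
36·t² − 204·t + 244 = 0  ⇒  m = 102² − 36·244 = 1620
m = 1620 > 0,  v_rel·d = 102 > 0  ⇒  inside

inside=yes margin=1620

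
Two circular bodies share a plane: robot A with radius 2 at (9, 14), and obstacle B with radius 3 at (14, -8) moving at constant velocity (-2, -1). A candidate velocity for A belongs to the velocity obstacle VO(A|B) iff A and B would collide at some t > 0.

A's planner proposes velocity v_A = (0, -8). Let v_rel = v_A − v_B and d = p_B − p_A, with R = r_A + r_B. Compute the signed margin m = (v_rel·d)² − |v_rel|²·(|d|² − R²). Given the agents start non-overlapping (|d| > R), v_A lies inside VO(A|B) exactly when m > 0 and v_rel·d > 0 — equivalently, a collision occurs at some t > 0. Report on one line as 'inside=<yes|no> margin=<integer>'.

d = (5, -22),  |d|² = 509;  R = 2+3 = 5,  c = 509−5² = 484
v_rel = (2, -7),  |v_rel|² = 53;  v_rel·d = (2)·(5) + (-7)·(-22) = 164
53·t² − 328·t + 484 = 0  ⇒  m = 164² − 53·484 = 1244
m = 1244 > 0,  v_rel·d = 164 > 0  ⇒  inside

inside=yes margin=1244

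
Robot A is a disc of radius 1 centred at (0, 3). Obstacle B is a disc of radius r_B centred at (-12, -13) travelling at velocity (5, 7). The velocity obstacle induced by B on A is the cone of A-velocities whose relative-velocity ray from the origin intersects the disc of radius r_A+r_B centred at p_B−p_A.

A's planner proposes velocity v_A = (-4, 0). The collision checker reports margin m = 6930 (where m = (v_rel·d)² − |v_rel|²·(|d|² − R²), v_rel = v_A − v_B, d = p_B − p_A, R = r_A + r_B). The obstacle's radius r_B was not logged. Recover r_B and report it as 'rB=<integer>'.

m = 6930
d = (-12, -16);  v_rel = (-9, -7),  |v_rel|² = 130
v_rel×d = (-9)·(-16) − (-7)·(-12) = 60
since m = R²·130 − 60²:  R² = (3600 + 6930) / 130 = 81
R = √81 = 9  ⇒  r_B = 9 − 1 = 8

rB=8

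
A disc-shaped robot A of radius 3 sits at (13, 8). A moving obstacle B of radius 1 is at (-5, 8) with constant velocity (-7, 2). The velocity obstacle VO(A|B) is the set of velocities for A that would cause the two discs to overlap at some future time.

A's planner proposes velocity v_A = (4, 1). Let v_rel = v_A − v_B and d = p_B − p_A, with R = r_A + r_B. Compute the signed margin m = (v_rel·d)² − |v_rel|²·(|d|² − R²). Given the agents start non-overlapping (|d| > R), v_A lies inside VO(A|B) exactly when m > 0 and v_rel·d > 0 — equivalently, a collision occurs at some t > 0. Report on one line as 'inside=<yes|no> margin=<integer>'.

d = (-18, 0),  |d|² = 324;  R = 3+1 = 4,  c = 324−4² = 308
v_rel = (11, -1),  |v_rel|² = 122;  v_rel·d = (11)·(-18) + (-1)·(0) = -198
122·t² + 396·t + 308 = 0  ⇒  m = (-198)² − 122·308 = 1628
m = 1628 > 0,  v_rel·d = -198 < 0  ⇒  outside

inside=no margin=1628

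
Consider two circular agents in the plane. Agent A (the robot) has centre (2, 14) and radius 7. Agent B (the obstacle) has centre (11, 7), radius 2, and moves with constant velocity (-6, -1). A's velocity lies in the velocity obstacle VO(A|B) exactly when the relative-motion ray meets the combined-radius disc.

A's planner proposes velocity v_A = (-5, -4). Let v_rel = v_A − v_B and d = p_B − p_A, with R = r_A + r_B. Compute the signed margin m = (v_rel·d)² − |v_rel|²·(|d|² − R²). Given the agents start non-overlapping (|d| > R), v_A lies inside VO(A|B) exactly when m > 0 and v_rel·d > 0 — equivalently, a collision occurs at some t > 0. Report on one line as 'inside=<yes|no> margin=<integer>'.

d = (9, -7),  |d|² = 130;  R = 7+2 = 9,  c = 130−9² = 49
v_rel = (1, -3),  |v_rel|² = 10;  v_rel·d = (1)·(9) + (-3)·(-7) = 30
10·t² − 60·t + 49 = 0  ⇒  m = 30² − 10·49 = 410
m = 410 > 0,  v_rel·d = 30 > 0  ⇒  inside

inside=yes margin=410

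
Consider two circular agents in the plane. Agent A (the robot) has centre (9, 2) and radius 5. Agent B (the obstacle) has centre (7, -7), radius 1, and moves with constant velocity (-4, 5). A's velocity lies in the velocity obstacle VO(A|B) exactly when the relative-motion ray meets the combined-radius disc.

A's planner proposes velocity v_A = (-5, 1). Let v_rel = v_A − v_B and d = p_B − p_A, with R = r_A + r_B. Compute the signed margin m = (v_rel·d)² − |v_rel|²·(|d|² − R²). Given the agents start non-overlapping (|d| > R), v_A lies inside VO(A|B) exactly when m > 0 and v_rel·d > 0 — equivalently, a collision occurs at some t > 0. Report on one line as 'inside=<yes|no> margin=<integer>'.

d = (-2, -9),  |d|² = 85;  R = 5+1 = 6,  c = 85−6² = 49
v_rel = (-1, -4),  |v_rel|² = 17;  v_rel·d = (-1)·(-2) + (-4)·(-9) = 38
17·t² − 76·t + 49 = 0  ⇒  m = 38² − 17·49 = 611
m = 611 > 0,  v_rel·d = 38 > 0  ⇒  inside

inside=yes margin=611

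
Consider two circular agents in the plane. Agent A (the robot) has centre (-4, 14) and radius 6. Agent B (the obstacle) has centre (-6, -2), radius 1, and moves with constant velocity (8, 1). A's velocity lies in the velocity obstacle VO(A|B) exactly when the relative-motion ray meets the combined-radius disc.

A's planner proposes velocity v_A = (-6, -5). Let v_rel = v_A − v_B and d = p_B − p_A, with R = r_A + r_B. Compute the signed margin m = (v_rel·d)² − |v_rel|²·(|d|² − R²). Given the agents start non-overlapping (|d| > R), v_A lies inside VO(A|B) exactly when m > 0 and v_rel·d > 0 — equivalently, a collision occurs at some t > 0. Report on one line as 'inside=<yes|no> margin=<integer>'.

d = (-2, -16),  |d|² = 260;  R = 6+1 = 7,  c = 260−7² = 211
v_rel = (-14, -6),  |v_rel|² = 232;  v_rel·d = (-14)·(-2) + (-6)·(-16) = 124
232·t² − 248·t + 211 = 0  ⇒  m = 124² − 232·211 = -33576
m = -33576 < 0,  v_rel·d = 124 > 0  ⇒  outside

inside=no margin=-33576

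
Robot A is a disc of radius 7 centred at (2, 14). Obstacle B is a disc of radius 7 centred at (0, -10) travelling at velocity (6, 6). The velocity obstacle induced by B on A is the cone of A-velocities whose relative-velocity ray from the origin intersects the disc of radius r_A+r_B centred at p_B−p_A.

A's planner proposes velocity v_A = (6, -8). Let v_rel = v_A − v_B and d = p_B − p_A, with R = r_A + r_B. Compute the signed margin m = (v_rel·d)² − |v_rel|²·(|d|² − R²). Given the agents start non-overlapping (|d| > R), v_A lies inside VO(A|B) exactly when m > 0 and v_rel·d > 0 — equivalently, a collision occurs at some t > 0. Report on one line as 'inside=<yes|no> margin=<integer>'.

d = (-2, -24),  |d|² = 580;  R = 7+7 = 14,  c = 580−14² = 384
v_rel = (0, -14),  |v_rel|² = 196;  v_rel·d = (0)·(-2) + (-14)·(-24) = 336
196·t² − 672·t + 384 = 0  ⇒  m = 336² − 196·384 = 37632
m = 37632 > 0,  v_rel·d = 336 > 0  ⇒  inside

inside=yes margin=37632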